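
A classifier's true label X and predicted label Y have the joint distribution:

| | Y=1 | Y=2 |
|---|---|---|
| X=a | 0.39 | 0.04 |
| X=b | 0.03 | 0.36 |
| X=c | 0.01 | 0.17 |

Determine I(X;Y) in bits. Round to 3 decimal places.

0.586 bits

Marginals: p(X) = (0.4300, 0.3900, 0.1800), p(Y) = (0.4300, 0.5700).
I(X;Y) = Σ p(x,y)·log₂[p(x,y)/(p(x)p(y))].
  (a,1): 0.39·log₂(2.1092) = 0.4199
  (a,2): 0.04·log₂(0.1632) = -0.1046
  (b,1): 0.03·log₂(0.1789) = -0.0745
  (b,2): 0.36·log₂(1.6194) = 0.2504
  (c,1): 0.01·log₂(0.1292) = -0.0295
  (c,2): 0.17·log₂(1.6569) = 0.1238
Sum = 0.586 bits.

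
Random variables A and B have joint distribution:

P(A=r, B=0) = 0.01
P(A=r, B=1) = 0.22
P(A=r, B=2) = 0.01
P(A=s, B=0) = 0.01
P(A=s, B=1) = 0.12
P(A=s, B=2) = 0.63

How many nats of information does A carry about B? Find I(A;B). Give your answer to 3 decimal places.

Marginals: p(A) = (0.2400, 0.7600), p(B) = (0.0200, 0.3400, 0.6400).
I(A;B) = Σ p(x,y)·ln[p(x,y)/(p(x)p(y))].
  (r,0): 0.01·ln(2.0833) = 0.0073
  (r,1): 0.22·ln(2.6961) = 0.2182
  (r,2): 0.01·ln(0.0651) = -0.0273
  (s,0): 0.01·ln(0.6579) = -0.0042
  (s,1): 0.12·ln(0.4644) = -0.0920
  (s,2): 0.63·ln(1.2952) = 0.1630
Sum = 0.265 nats.

0.265 nats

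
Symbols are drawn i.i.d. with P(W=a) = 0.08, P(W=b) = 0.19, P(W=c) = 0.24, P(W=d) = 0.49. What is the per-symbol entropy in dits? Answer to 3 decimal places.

H(W) = −Σ p·log₁₀ p.
  −(0.08)·log₁₀(0.08) = 0.0878
  −(0.19)·log₁₀(0.19) = 0.1370
  −(0.24)·log₁₀(0.24) = 0.1487
  −(0.49)·log₁₀(0.49) = 0.1518
Sum: 0.0878 + 0.1370 + 0.1487 + 0.1518 = 0.525 dits.

0.525 dits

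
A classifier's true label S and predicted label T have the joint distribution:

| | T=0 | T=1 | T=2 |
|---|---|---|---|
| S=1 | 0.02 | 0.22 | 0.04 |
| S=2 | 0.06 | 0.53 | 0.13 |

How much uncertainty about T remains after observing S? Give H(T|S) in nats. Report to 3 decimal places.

0.718 nats

Marginals: p(S) = (0.2800, 0.7200), p(T) = (0.0800, 0.7500, 0.1700).
H(T|S) = Σ p(S) · H(T|S=·).
  S=1: p=0.2800, H(T|S=1) = 0.6560
  S=2: p=0.7200, H(T|S=2) = 0.7417
Weighted sum = 0.718 nats.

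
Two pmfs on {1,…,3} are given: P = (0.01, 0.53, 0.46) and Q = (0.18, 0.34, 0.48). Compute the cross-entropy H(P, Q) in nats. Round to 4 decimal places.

H(P,Q) = −Σ p·ln q.
  −0.01·ln(0.18) = 0.01715
  −0.53·ln(0.34) = 0.57177
  −0.46·ln(0.48) = 0.33763
H(P,Q) = 0.9265 nats.

0.9265 nats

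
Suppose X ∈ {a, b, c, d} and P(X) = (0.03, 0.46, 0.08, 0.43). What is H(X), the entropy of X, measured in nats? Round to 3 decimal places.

1.027 nats

H(X) = −Σ p·ln p.
  −(0.03)·ln(0.03) = 0.1052
  −(0.46)·ln(0.46) = 0.3572
  −(0.08)·ln(0.08) = 0.2021
  −(0.43)·ln(0.43) = 0.3629
Sum: 0.1052 + 0.3572 + 0.2021 + 0.3629 = 1.027 nats.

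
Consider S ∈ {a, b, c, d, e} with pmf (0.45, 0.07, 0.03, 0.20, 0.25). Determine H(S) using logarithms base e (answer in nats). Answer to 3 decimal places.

1.319 nats

H(S) = −Σ p·ln p.
  −(0.45)·ln(0.45) = 0.3593
  −(0.07)·ln(0.07) = 0.1861
  −(0.03)·ln(0.03) = 0.1052
  −(0.20)·ln(0.20) = 0.3219
  −(0.25)·ln(0.25) = 0.3466
Sum: 0.3593 + 0.1861 + 0.1052 + 0.3219 + 0.3466 = 1.319 nats.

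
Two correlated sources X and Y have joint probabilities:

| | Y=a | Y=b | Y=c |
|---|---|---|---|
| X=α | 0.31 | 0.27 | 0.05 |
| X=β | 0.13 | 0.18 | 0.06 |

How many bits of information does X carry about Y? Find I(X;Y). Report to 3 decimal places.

Marginals: p(X) = (0.6300, 0.3700), p(Y) = (0.4400, 0.4500, 0.1100).
I(X;Y) = H(X) + H(Y) − H(X,Y).
H(X) = 0.9507, H(Y) = 1.3898, H(X,Y) = 2.3214.
I(X;Y) = 0.9507 + 1.3898 − 2.3214 = 0.019 bits.

0.019 bits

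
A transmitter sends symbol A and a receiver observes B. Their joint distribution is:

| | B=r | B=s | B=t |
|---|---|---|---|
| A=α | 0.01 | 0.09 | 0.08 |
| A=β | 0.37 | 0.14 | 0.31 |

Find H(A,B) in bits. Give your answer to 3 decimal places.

2.122 bits

H(A,B) = −Σ p(x,y)·log₂ p(x,y) over all 6 cells.
  cell (α,r): −0.01·log₂0.01 = 0.0664
  cell (α,s): −0.09·log₂0.09 = 0.3127
  cell (α,t): −0.08·log₂0.08 = 0.2915
  cell (β,r): −0.37·log₂0.37 = 0.5307
  cell (β,s): −0.14·log₂0.14 = 0.3971
  cell (β,t): −0.31·log₂0.31 = 0.5238
Sum = 2.122 bits.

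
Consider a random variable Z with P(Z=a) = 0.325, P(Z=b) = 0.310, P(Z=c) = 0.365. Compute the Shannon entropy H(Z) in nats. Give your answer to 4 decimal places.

H(Z) = −Σ p·ln p.
  −(0.325)·ln(0.325) = 0.36528
  −(0.310)·ln(0.310) = 0.36307
  −(0.365)·ln(0.365) = 0.36787
Sum: 0.36528 + 0.36307 + 0.36787 = 1.0962 nats.

1.0962 nats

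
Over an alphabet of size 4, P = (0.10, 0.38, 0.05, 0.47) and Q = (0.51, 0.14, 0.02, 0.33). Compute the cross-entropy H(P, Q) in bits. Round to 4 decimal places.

H(P,Q) = −Σ p·log₂ q.
  −0.10·log₂(0.51) = 0.09714
  −0.38·log₂(0.14) = 1.07787
  −0.05·log₂(0.02) = 0.28219
  −0.47·log₂(0.33) = 0.75175
H(P,Q) = 2.2090 bits.

2.2090 bits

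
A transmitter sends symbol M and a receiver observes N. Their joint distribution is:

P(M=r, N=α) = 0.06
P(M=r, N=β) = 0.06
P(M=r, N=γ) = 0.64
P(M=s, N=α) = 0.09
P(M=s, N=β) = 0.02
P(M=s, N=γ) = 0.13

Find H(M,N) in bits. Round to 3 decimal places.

H(M,N) = −Σ p(x,y)·log₂ p(x,y) over all 6 cells.
  cell (r,α): −0.06·log₂0.06 = 0.2435
  cell (r,β): −0.06·log₂0.06 = 0.2435
  cell (r,γ): −0.64·log₂0.64 = 0.4121
  cell (s,α): −0.09·log₂0.09 = 0.3127
  cell (s,β): −0.02·log₂0.02 = 0.1129
  cell (s,γ): −0.13·log₂0.13 = 0.3826
Sum = 1.707 bits.

1.707 bits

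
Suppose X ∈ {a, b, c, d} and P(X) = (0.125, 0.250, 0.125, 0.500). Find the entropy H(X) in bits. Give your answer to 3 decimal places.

1.750 bits

H(X) = −Σ p·log₂ p.
  −(0.125)·log₂(0.125) = 0.3750
  −(0.250)·log₂(0.250) = 0.5000
  −(0.125)·log₂(0.125) = 0.3750
  −(0.500)·log₂(0.500) = 0.5000
Sum: 0.3750 + 0.5000 + 0.3750 + 0.5000 = 1.750 bits.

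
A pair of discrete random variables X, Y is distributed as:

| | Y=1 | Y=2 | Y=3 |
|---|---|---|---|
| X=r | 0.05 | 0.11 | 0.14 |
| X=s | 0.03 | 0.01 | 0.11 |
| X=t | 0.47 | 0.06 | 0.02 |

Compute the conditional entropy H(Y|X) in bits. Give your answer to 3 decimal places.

0.994 bits

Chain rule: H(Y|X) = H(X,Y) − H(X).
Marginals: p(X) = (0.3000, 0.1500, 0.5500), p(Y) = (0.5500, 0.1800, 0.2700).
H(X,Y) = 2.4004 bits; H(X) = 1.4060 bits.
H(Y|X) = 2.4004 − 1.4060 = 0.994 bits.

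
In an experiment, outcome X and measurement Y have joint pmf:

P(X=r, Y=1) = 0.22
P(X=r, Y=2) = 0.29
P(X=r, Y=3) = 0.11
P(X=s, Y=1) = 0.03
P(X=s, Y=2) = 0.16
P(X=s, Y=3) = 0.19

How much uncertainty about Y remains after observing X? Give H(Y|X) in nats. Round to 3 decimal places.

0.985 nats

Marginals: p(X) = (0.6200, 0.3800), p(Y) = (0.2500, 0.4500, 0.3000).
H(Y|X) = Σ p(X) · H(Y|X=·).
  X=r: p=0.6200, H(Y|X=r) = 1.0299
  X=s: p=0.3800, H(Y|X=s) = 0.9112
Weighted sum = 0.985 nats.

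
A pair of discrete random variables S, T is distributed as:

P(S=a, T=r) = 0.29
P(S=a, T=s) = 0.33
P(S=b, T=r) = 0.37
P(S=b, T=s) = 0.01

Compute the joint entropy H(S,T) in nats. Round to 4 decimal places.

H(S,T) = −Σ p(x,y)·ln p(x,y) over all 4 cells.
  cell (a,r): −0.29·ln0.29 = 0.35898
  cell (a,s): −0.33·ln0.33 = 0.36586
  cell (b,r): −0.37·ln0.37 = 0.36787
  cell (b,s): −0.01·ln0.01 = 0.04605
Sum = 1.1388 nats.

1.1388 nats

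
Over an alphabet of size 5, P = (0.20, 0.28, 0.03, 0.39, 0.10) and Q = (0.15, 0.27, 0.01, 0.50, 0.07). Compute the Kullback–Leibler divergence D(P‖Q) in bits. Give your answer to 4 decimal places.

D(P‖Q) = Σ p·log₂(p/q).
  0.20·log₂(0.20/0.15) = 0.08301
  0.28·log₂(0.28/0.27) = 0.01469
  0.03·log₂(0.03/0.01) = 0.04755
  0.39·log₂(0.39/0.50) = -0.13980
  0.10·log₂(0.10/0.07) = 0.05146
D(P‖Q) = 0.0569 bits.

0.0569 bits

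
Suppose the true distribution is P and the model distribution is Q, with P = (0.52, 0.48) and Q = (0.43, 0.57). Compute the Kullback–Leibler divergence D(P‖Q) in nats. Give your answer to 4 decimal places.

D(P‖Q) = Σ p·ln(p/q).
  0.52·ln(0.52/0.43) = 0.09882
  0.48·ln(0.48/0.57) = -0.08249
D(P‖Q) = 0.0163 nats.

0.0163 nats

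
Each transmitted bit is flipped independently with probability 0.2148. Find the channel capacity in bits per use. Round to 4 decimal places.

0.2494 bits

Binary symmetric channel: C = 1 − h₂(ε) where h₂ is the binary entropy function.
h₂(0.2148) = −0.2148·log₂0.2148 − 0.7852·log₂0.7852 = 0.7506.
C = 1 − 0.7506 = 0.2494 bits per channel use.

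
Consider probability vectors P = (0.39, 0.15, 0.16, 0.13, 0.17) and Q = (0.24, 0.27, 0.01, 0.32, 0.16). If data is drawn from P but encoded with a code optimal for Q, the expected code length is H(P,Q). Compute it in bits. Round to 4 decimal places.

2.8125 bits

H(P,Q) = −Σ p·log₂ q.
  −0.39·log₂(0.24) = 0.80297
  −0.15·log₂(0.27) = 0.28335
  −0.16·log₂(0.01) = 1.06302
  −0.13·log₂(0.32) = 0.21370
  −0.17·log₂(0.16) = 0.44946
H(P,Q) = 2.8125 bits.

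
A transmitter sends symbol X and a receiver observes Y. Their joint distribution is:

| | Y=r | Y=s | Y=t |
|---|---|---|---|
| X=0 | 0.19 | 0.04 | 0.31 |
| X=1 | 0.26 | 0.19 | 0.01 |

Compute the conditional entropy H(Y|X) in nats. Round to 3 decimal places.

0.829 nats

Marginals: p(X) = (0.5400, 0.4600), p(Y) = (0.4500, 0.2300, 0.3200).
H(Y|X) = Σ p(X) · H(Y|X=·).
  X=0: p=0.5400, H(Y|X=0) = 0.8789
  X=1: p=0.4600, H(Y|X=1) = 0.7709
Weighted sum = 0.829 nats.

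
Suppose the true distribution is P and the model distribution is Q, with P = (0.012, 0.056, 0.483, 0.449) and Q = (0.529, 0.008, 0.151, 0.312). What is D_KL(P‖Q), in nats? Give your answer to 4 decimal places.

0.7886 nats

D(P‖Q) = Σ p·ln(p/q).
  0.012·ln(0.012/0.529) = -0.04543
  0.056·ln(0.056/0.008) = 0.10897
  0.483·ln(0.483/0.151) = 0.56160
  0.449·ln(0.449/0.312) = 0.16344
D(P‖Q) = 0.7886 nats.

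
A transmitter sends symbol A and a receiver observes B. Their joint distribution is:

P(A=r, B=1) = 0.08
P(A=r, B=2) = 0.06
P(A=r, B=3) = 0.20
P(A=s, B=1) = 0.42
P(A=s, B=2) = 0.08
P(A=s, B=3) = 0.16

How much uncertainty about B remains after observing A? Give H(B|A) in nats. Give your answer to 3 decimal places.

Marginals: p(A) = (0.3400, 0.6600), p(B) = (0.5000, 0.1400, 0.3600).
H(B|A) = Σ p(A) · H(B|A=·).
  A=r: p=0.3400, H(B|A=r) = 0.9587
  A=s: p=0.6600, H(B|A=s) = 0.8869
Weighted sum = 0.911 nats.

0.911 nats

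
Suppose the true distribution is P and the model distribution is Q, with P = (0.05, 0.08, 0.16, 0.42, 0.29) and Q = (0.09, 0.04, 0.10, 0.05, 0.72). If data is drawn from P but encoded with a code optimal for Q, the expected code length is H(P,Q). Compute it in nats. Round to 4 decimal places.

H(P,Q) = −Σ p·ln q.
  −0.05·ln(0.09) = 0.12040
  −0.08·ln(0.04) = 0.25751
  −0.16·ln(0.10) = 0.36841
  −0.42·ln(0.05) = 1.25821
  −0.29·ln(0.72) = 0.09527
H(P,Q) = 2.0998 nats.

2.0998 nats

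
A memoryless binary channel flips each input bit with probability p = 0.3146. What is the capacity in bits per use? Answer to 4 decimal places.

Binary symmetric channel: C = 1 − h₂(ε) where h₂ is the binary entropy function.
h₂(0.3146) = −0.3146·log₂0.3146 − 0.6854·log₂0.6854 = 0.8984.
C = 1 − 0.8984 = 0.1016 bits per channel use.

0.1016 bits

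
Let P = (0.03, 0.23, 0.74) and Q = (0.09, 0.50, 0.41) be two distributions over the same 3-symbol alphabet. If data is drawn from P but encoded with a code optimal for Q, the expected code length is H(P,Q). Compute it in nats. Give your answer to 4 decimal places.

H(P,Q) = −Σ p·ln q.
  −0.03·ln(0.09) = 0.07224
  −0.23·ln(0.50) = 0.15942
  −0.74·ln(0.41) = 0.65978
H(P,Q) = 0.8914 nats.

0.8914 nats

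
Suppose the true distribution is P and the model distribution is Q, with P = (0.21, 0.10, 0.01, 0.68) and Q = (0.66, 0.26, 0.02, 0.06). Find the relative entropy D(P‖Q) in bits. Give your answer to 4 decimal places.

D(P‖Q) = Σ p·log₂(p/q).
  0.21·log₂(0.21/0.66) = -0.34694
  0.10·log₂(0.10/0.26) = -0.13785
  0.01·log₂(0.01/0.02) = -0.01000
  0.68·log₂(0.68/0.06) = 2.38170
D(P‖Q) = 1.8869 bits.

1.8869 bits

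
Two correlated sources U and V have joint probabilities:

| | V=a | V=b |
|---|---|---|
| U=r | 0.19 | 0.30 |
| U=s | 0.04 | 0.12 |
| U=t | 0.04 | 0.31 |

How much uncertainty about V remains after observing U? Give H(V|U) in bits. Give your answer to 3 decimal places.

Chain rule: H(V|U) = H(U,V) − H(U).
Marginals: p(U) = (0.4900, 0.1600, 0.3500), p(V) = (0.2700, 0.7300).
H(U,V) = 2.2387 bits; H(U) = 1.4574 bits.
H(V|U) = 2.2387 − 1.4574 = 0.781 bits.

0.781 bits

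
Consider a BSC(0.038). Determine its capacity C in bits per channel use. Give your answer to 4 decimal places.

Binary symmetric channel: C = 1 − h₂(ε) where h₂ is the binary entropy function.
h₂(0.038) = −0.038·log₂0.038 − 0.962·log₂0.962 = 0.2330.
C = 1 − 0.2330 = 0.7670 bits per channel use.

0.7670 bits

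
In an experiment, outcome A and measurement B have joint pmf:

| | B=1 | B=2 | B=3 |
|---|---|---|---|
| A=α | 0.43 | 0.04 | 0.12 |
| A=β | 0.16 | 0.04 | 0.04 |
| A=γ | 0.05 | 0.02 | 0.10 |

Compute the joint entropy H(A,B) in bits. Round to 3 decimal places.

2.532 bits

H(A,B) = −Σ p(x,y)·log₂ p(x,y) over all 9 cells.
  cell (α,1): −0.43·log₂0.43 = 0.5236
  cell (α,2): −0.04·log₂0.04 = 0.1858
  cell (α,3): −0.12·log₂0.12 = 0.3671
  cell (β,1): −0.16·log₂0.16 = 0.4230
  cell (β,2): −0.04·log₂0.04 = 0.1858
  cell (β,3): −0.04·log₂0.04 = 0.1858
  cell (γ,1): −0.05·log₂0.05 = 0.2161
  cell (γ,2): −0.02·log₂0.02 = 0.1129
  cell (γ,3): −0.10·log₂0.10 = 0.3322
Sum = 2.532 bits.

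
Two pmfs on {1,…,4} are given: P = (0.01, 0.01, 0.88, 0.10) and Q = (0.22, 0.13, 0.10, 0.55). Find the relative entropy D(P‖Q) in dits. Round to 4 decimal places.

D(P‖Q) = Σ p·log₁₀(p/q).
  0.01·log₁₀(0.01/0.22) = -0.01342
  0.01·log₁₀(0.01/0.13) = -0.01114
  0.88·log₁₀(0.88/0.10) = 0.83114
  0.10·log₁₀(0.10/0.55) = -0.07404
D(P‖Q) = 0.7325 dits.

0.7325 dits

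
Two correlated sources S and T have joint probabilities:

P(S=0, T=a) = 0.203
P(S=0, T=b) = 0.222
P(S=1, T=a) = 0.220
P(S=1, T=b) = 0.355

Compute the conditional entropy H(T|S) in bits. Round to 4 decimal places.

0.9763 bits

Chain rule: H(T|S) = H(S,T) − H(S).
Marginals: p(S) = (0.4250, 0.5750), p(T) = (0.4230, 0.5770).
H(S,T) = 1.9600 bits; H(S) = 0.9837 bits.
H(T|S) = 1.9600 − 0.9837 = 0.9763 bits.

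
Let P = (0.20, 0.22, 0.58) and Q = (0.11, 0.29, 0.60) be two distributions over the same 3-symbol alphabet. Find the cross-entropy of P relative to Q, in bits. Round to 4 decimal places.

H(P,Q) = −Σ p·log₂ q.
  −0.20·log₂(0.11) = 0.63688
  −0.22·log₂(0.29) = 0.39289
  −0.58·log₂(0.60) = 0.42744
H(P,Q) = 1.4572 bits.

1.4572 bits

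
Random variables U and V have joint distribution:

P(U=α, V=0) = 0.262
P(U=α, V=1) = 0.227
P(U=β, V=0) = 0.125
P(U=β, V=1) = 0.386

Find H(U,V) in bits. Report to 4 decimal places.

1.8970 bits

H(U,V) = −Σ p(x,y)·log₂ p(x,y) over all 4 cells.
  cell (α,0): −0.262·log₂0.262 = 0.50628
  cell (α,1): −0.227·log₂0.227 = 0.48561
  cell (β,0): −0.125·log₂0.125 = 0.37500
  cell (β,1): −0.386·log₂0.386 = 0.53010
Sum = 1.8970 bits.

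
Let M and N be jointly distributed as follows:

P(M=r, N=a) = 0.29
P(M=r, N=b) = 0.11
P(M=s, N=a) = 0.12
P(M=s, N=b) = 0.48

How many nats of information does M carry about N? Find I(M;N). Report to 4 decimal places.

Marginals: p(M) = (0.4000, 0.6000), p(N) = (0.4100, 0.5900).
I(M;N) = Σ p(x,y)·ln[p(x,y)/(p(x)p(y))].
  (r,a): 0.29·ln(1.7683) = 0.16530
  (r,b): 0.11·ln(0.4661) = -0.08397
  (s,a): 0.12·ln(0.4878) = -0.08614
  (s,b): 0.48·ln(1.3559) = 0.14615
Sum = 0.1413 nats.

0.1413 nats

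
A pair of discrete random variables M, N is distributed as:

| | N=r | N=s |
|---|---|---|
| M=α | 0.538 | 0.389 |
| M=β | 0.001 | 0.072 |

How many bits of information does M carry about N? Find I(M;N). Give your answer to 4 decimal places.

Marginals: p(M) = (0.9270, 0.0730), p(N) = (0.5390, 0.4610).
I(M;N) = Σ p(x,y)·log₂[p(x,y)/(p(x)p(y))].
  (α,r): 0.538·log₂(1.0767) = 0.05739
  (α,s): 0.389·log₂(0.9103) = -0.05276
  (β,r): 0.001·log₂(0.0254) = -0.00530
  (β,s): 0.072·log₂(2.1395) = 0.07900
Sum = 0.0783 bits.

0.0783 bits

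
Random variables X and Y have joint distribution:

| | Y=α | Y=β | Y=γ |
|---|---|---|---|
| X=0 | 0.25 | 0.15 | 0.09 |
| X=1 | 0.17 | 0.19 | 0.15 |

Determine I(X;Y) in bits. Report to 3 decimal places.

0.025 bits

Marginals: p(X) = (0.4900, 0.5100), p(Y) = (0.4200, 0.3400, 0.2400).
I(X;Y) = Σ p(x,y)·log₂[p(x,y)/(p(x)p(y))].
  (0,α): 0.25·log₂(1.2148) = 0.0702
  (0,β): 0.15·log₂(0.9004) = -0.0227
  (0,γ): 0.09·log₂(0.7653) = -0.0347
  (1,α): 0.17·log₂(0.7937) = -0.0567
  (1,β): 0.19·log₂(1.0957) = 0.0251
  (1,γ): 0.15·log₂(1.2255) = 0.0440
Sum = 0.025 bits.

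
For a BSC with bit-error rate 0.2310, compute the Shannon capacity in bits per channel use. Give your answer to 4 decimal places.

Binary symmetric channel: C = 1 − h₂(ε) where h₂ is the binary entropy function.
h₂(0.2310) = −0.2310·log₂0.2310 − 0.7690·log₂0.7690 = 0.7798.
C = 1 − 0.7798 = 0.2202 bits per channel use.

0.2202 bits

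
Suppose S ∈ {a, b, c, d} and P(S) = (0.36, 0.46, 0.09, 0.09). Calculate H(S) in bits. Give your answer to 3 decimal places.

H(S) = −Σ p·log₂ p.
  −(0.36)·log₂(0.36) = 0.5306
  −(0.46)·log₂(0.46) = 0.5153
  −(0.09)·log₂(0.09) = 0.3127
  −(0.09)·log₂(0.09) = 0.3127
Sum: 0.5306 + 0.5153 + 0.3127 + 0.3127 = 1.671 bits.

1.671 bits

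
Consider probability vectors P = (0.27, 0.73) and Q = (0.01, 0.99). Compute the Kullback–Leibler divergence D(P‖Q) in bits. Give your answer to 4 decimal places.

D(P‖Q) = Σ p·log₂(p/q).
  0.27·log₂(0.27/0.01) = 1.28382
  0.73·log₂(0.73/0.99) = -0.32086
D(P‖Q) = 0.9630 bits.

0.9630 bits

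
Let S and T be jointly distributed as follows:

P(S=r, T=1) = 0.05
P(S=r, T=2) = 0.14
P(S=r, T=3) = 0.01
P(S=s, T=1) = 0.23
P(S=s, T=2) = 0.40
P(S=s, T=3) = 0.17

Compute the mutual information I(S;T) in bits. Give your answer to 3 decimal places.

0.031 bits

Marginals: p(S) = (0.2000, 0.8000), p(T) = (0.2800, 0.5400, 0.1800).
I(S;T) = H(S) + H(T) − H(S,T).
H(S) = 0.7219, H(T) = 1.4396, H(S,T) = 2.1307.
I(S;T) = 0.7219 + 1.4396 − 2.1307 = 0.031 bits.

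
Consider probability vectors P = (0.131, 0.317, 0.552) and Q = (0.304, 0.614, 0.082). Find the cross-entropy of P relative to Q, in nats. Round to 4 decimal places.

1.6912 nats

H(P,Q) = −Σ p·ln q.
  −0.131·ln(0.304) = 0.15599
  −0.317·ln(0.614) = 0.15462
  −0.552·ln(0.082) = 1.38057
H(P,Q) = 1.6912 nats.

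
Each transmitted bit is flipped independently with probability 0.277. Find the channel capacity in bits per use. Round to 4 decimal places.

0.1487 bits

Binary symmetric channel: C = 1 − h₂(ε) where h₂ is the binary entropy function.
h₂(0.277) = −0.277·log₂0.277 − 0.723·log₂0.723 = 0.8513.
C = 1 − 0.8513 = 0.1487 bits per channel use.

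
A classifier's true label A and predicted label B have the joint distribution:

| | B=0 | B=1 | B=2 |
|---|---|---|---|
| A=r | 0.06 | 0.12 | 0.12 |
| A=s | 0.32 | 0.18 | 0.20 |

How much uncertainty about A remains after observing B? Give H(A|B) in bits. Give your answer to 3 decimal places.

Marginals: p(A) = (0.3000, 0.7000), p(B) = (0.3800, 0.3000, 0.3200).
H(A|B) = Σ p(B) · H(A|B=·).
  B=0: p=0.3800, H(A|B=0) = 0.6292
  B=1: p=0.3000, H(A|B=1) = 0.9710
  B=2: p=0.3200, H(A|B=2) = 0.9544
Weighted sum = 0.836 bits.

0.836 bits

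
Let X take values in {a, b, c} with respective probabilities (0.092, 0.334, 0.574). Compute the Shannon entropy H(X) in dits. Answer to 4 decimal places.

0.3928 dits

H(X) = −Σ p·log₁₀ p.
  −(0.092)·log₁₀(0.092) = 0.09533
  −(0.334)·log₁₀(0.334) = 0.15907
  −(0.574)·log₁₀(0.574) = 0.13838
Sum: 0.09533 + 0.15907 + 0.13838 = 0.3928 dits.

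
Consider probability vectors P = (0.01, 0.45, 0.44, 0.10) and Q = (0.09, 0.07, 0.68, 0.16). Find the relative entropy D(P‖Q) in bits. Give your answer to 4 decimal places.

0.8322 bits

D(P‖Q) = Σ p·log₂(p/q).
  0.01·log₂(0.01/0.09) = -0.03170
  0.45·log₂(0.45/0.07) = 1.20802
  0.44·log₂(0.44/0.68) = -0.27633
  0.10·log₂(0.10/0.16) = -0.06781
D(P‖Q) = 0.8322 bits.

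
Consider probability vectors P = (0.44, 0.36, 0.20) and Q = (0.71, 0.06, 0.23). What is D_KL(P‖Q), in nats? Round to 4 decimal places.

D(P‖Q) = Σ p·ln(p/q).
  0.44·ln(0.44/0.71) = -0.21054
  0.36·ln(0.36/0.06) = 0.64503
  0.20·ln(0.20/0.23) = -0.02795
D(P‖Q) = 0.4065 nats.

0.4065 nats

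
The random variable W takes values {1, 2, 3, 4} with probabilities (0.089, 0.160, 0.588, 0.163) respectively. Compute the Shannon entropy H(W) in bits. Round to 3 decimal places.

H(W) = −Σ p·log₂ p.
  −(0.089)·log₂(0.089) = 0.3106
  −(0.160)·log₂(0.160) = 0.4230
  −(0.588)·log₂(0.588) = 0.4505
  −(0.163)·log₂(0.163) = 0.4266
Sum: 0.3106 + 0.4230 + 0.4505 + 0.4266 = 1.611 bits.

1.611 bits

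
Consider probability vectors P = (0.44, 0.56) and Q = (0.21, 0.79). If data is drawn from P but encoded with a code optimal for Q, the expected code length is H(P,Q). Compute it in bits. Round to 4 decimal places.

1.1811 bits

H(P,Q) = −Σ p·log₂ q.
  −0.44·log₂(0.21) = 0.99068
  −0.56·log₂(0.79) = 0.19044
H(P,Q) = 1.1811 bits.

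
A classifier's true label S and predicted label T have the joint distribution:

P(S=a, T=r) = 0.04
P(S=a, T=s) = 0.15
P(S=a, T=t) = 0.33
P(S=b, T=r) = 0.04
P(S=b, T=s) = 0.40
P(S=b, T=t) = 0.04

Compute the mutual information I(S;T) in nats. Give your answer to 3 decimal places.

Marginals: p(S) = (0.5200, 0.4800), p(T) = (0.0800, 0.5500, 0.3700).
I(S;T) = Σ p(x,y)·ln[p(x,y)/(p(x)p(y))].
  (a,r): 0.04·ln(0.9615) = -0.0016
  (a,s): 0.15·ln(0.5245) = -0.0968
  (a,t): 0.33·ln(1.7152) = 0.1780
  (b,r): 0.04·ln(1.0417) = 0.0016
  (b,s): 0.40·ln(1.5152) = 0.1662
  (b,t): 0.04·ln(0.2252) = -0.0596
Sum = 0.188 nats.

0.188 nats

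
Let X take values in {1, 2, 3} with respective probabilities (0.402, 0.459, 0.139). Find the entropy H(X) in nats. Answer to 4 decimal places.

H(X) = −Σ p·ln p.
  −(0.402)·ln(0.402) = 0.36634
  −(0.459)·ln(0.459) = 0.35743
  −(0.139)·ln(0.139) = 0.27429
Sum: 0.36634 + 0.35743 + 0.27429 = 0.9981 nats.

0.9981 nats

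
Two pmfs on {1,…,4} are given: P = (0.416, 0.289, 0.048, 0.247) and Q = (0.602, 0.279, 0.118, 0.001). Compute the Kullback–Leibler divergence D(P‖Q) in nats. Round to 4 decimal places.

D(P‖Q) = Σ p·ln(p/q).
  0.416·ln(0.416/0.602) = -0.15374
  0.289·ln(0.289/0.279) = 0.01018
  0.048·ln(0.048/0.118) = -0.04318
  0.247·ln(0.247/0.001) = 1.36082
D(P‖Q) = 1.1741 nats.

1.1741 nats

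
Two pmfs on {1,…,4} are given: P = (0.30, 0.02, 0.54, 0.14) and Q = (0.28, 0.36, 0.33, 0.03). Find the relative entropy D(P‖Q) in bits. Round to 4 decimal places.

D(P‖Q) = Σ p·log₂(p/q).
  0.30·log₂(0.30/0.28) = 0.02986
  0.02·log₂(0.02/0.36) = -0.08340
  0.54·log₂(0.54/0.33) = 0.38367
  0.14·log₂(0.14/0.03) = 0.31113
D(P‖Q) = 0.6413 bits.

0.6413 bits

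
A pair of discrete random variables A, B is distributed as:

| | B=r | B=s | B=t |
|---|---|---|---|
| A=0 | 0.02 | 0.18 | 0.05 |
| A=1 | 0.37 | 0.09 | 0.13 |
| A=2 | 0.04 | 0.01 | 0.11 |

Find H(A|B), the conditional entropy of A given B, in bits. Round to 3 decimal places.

Chain rule: H(A|B) = H(A,B) − H(B).
Marginals: p(A) = (0.2500, 0.5900, 0.1600), p(B) = (0.4300, 0.2800, 0.2900).
H(A,B) = 2.6028 bits; H(B) = 1.5557 bits.
H(A|B) = 2.6028 − 1.5557 = 1.047 bits.

1.047 bits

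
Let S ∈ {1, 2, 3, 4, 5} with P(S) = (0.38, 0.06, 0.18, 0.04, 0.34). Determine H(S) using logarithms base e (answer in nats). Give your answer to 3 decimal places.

1.341 nats

H(S) = −Σ p·ln p.
  −(0.38)·ln(0.38) = 0.3677
  −(0.06)·ln(0.06) = 0.1688
  −(0.18)·ln(0.18) = 0.3087
  −(0.04)·ln(0.04) = 0.1288
  −(0.34)·ln(0.34) = 0.3668
Sum: 0.3677 + 0.1688 + 0.3087 + 0.1288 + 0.3668 = 1.341 nats.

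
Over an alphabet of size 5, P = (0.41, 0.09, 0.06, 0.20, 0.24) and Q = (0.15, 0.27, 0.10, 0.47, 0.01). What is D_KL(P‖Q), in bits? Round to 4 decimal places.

D(P‖Q) = Σ p·log₂(p/q).
  0.41·log₂(0.41/0.15) = 0.59477
  0.09·log₂(0.09/0.27) = -0.14265
  0.06·log₂(0.06/0.10) = -0.04422
  0.20·log₂(0.20/0.47) = -0.24653
  0.24·log₂(0.24/0.01) = 1.10039
D(P‖Q) = 1.2618 bits.

1.2618 bits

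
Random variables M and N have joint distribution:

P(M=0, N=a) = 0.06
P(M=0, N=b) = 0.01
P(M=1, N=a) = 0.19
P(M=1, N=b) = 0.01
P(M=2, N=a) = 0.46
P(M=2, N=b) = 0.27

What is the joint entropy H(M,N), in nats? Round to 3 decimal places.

1.287 nats

H(M,N) = −Σ p(x,y)·ln p(x,y) over all 6 cells.
  cell (0,a): −0.06·ln0.06 = 0.1688
  cell (0,b): −0.01·ln0.01 = 0.0461
  cell (1,a): −0.19·ln0.19 = 0.3155
  cell (1,b): −0.01·ln0.01 = 0.0461
  cell (2,a): −0.46·ln0.46 = 0.3572
  cell (2,b): −0.27·ln0.27 = 0.3535
Sum = 1.287 nats.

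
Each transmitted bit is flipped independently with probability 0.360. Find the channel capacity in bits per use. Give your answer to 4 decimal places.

0.0573 bits

Binary symmetric channel: C = 1 − h₂(ε) where h₂ is the binary entropy function.
h₂(0.360) = −0.360·log₂0.360 − 0.640·log₂0.640 = 0.9427.
C = 1 − 0.9427 = 0.0573 bits per channel use.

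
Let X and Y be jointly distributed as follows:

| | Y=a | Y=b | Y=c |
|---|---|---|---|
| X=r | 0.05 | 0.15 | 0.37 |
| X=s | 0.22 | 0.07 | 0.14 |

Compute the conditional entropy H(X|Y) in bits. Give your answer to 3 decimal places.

Chain rule: H(X|Y) = H(X,Y) − H(Y).
Marginals: p(X) = (0.5700, 0.4300), p(Y) = (0.2700, 0.2200, 0.5100).
H(X,Y) = 2.3036 bits; H(Y) = 1.4860 bits.
H(X|Y) = 2.3036 − 1.4860 = 0.818 bits.

0.818 bits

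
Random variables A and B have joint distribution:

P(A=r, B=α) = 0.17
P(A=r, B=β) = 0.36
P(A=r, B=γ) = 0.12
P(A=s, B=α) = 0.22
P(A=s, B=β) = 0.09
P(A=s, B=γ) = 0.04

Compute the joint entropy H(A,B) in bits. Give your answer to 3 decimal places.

H(A,B) = −Σ p(x,y)·log₂ p(x,y) over all 6 cells.
  cell (r,α): −0.17·log₂0.17 = 0.4346
  cell (r,β): −0.36·log₂0.36 = 0.5306
  cell (r,γ): −0.12·log₂0.12 = 0.3671
  cell (s,α): −0.22·log₂0.22 = 0.4806
  cell (s,β): −0.09·log₂0.09 = 0.3127
  cell (s,γ): −0.04·log₂0.04 = 0.1858
Sum = 2.311 bits.

2.311 bits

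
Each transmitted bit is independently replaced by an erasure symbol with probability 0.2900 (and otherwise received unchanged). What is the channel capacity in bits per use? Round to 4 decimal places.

0.7100 bits

Binary erasure channel: capacity C = 1 − ε.
C = 1 − 0.2900 = 0.7100 bits per channel use.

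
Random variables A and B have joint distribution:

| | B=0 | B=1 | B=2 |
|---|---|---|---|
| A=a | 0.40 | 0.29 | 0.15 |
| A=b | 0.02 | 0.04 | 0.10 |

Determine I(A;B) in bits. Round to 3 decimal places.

Marginals: p(A) = (0.8400, 0.1600), p(B) = (0.4200, 0.3300, 0.2500).
I(A;B) = Σ p(x,y)·log₂[p(x,y)/(p(x)p(y))].
  (a,0): 0.40·log₂(1.1338) = 0.0725
  (a,1): 0.29·log₂(1.0462) = 0.0189
  (a,2): 0.15·log₂(0.7143) = -0.0728
  (b,0): 0.02·log₂(0.2976) = -0.0350
  (b,1): 0.04·log₂(0.7576) = -0.0160
  (b,2): 0.10·log₂(2.5000) = 0.1322
Sum = 0.100 bits.

0.100 bits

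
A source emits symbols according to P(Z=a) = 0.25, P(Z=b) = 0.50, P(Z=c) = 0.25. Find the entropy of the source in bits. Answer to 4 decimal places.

H(Z) = −Σ p·log₂ p.
  −(0.25)·log₂(0.25) = 0.50000
  −(0.50)·log₂(0.50) = 0.50000
  −(0.25)·log₂(0.25) = 0.50000
Sum: 0.50000 + 0.50000 + 0.50000 = 1.5000 bits.

1.5000 bits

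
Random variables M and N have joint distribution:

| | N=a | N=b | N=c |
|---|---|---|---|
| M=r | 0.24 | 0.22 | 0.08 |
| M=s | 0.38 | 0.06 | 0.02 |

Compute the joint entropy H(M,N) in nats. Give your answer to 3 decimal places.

H(M,N) = −Σ p(x,y)·ln p(x,y) over all 6 cells.
  cell (r,a): −0.24·ln0.24 = 0.3425
  cell (r,b): −0.22·ln0.22 = 0.3331
  cell (r,c): −0.08·ln0.08 = 0.2021
  cell (s,a): −0.38·ln0.38 = 0.3677
  cell (s,b): −0.06·ln0.06 = 0.1688
  cell (s,c): −0.02·ln0.02 = 0.0782
Sum = 1.492 nats.

1.492 nats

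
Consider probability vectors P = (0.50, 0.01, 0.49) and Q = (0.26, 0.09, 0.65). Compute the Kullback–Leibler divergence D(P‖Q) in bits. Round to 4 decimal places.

D(P‖Q) = Σ p·log₂(p/q).
  0.50·log₂(0.50/0.26) = 0.47171
  0.01·log₂(0.01/0.09) = -0.03170
  0.49·log₂(0.49/0.65) = -0.19975
D(P‖Q) = 0.2403 bits.

0.2403 bits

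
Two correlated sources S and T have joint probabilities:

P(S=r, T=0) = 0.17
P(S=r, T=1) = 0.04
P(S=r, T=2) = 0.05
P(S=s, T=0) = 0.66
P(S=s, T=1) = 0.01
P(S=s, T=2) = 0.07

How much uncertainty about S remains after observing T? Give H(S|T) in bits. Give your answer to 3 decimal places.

0.761 bits

Marginals: p(S) = (0.2600, 0.7400), p(T) = (0.8300, 0.0500, 0.1200).
H(S|T) = Σ p(T) · H(S|T=·).
  T=0: p=0.8300, H(S|T=0) = 0.7315
  T=1: p=0.0500, H(S|T=1) = 0.7219
  T=2: p=0.1200, H(S|T=2) = 0.9799
Weighted sum = 0.761 bits.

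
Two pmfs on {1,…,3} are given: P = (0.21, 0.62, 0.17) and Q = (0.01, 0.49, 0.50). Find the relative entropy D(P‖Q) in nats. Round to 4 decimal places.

D(P‖Q) = Σ p·ln(p/q).
  0.21·ln(0.21/0.01) = 0.63935
  0.62·ln(0.62/0.49) = 0.14589
  0.17·ln(0.17/0.50) = -0.18340
D(P‖Q) = 0.6018 nats.

0.6018 nats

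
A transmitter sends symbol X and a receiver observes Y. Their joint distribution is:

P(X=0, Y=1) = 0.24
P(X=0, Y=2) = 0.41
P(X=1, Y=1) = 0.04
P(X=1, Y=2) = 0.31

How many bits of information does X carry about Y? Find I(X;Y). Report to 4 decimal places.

0.0585 bits

Marginals: p(X) = (0.6500, 0.3500), p(Y) = (0.2800, 0.7200).
I(X;Y) = H(X) + H(Y) − H(X,Y).
H(X) = 0.9341, H(Y) = 0.8555, H(X,Y) = 1.7311.
I(X;Y) = 0.9341 + 0.8555 − 1.7311 = 0.0585 bits.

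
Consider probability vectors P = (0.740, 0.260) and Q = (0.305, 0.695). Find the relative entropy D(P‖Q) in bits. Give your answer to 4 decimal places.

D(P‖Q) = Σ p·log₂(p/q).
  0.740·log₂(0.740/0.305) = 0.94625
  0.260·log₂(0.260/0.695) = -0.36881
D(P‖Q) = 0.5774 bits.

0.5774 bits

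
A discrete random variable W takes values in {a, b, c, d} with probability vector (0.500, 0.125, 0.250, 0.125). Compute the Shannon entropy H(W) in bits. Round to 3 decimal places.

H(W) = −Σ p·log₂ p.
  −(0.500)·log₂(0.500) = 0.5000
  −(0.125)·log₂(0.125) = 0.3750
  −(0.250)·log₂(0.250) = 0.5000
  −(0.125)·log₂(0.125) = 0.3750
Sum: 0.5000 + 0.3750 + 0.5000 + 0.3750 = 1.750 bits.

1.750 bits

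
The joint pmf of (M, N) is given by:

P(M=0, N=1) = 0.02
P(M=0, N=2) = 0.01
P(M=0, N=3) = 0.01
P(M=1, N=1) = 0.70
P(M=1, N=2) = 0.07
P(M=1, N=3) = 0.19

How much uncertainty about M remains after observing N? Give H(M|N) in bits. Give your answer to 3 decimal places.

Chain rule: H(M|N) = H(M,N) − H(N).
Marginals: p(M) = (0.0400, 0.9600), p(N) = (0.7200, 0.0800, 0.2000).
H(M,N) = 1.3297 bits; H(N) = 1.0971 bits.
H(M|N) = 1.3297 − 1.0971 = 0.233 bits.

0.233 bits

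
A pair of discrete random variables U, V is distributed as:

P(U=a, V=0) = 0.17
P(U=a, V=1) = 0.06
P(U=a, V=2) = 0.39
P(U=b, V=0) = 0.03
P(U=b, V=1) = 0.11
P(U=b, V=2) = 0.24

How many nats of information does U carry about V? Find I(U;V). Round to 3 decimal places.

Marginals: p(U) = (0.6200, 0.3800), p(V) = (0.2000, 0.1700, 0.6300).
I(U;V) = Σ p(x,y)·ln[p(x,y)/(p(x)p(y))].
  (a,0): 0.17·ln(1.3710) = 0.0536
  (a,1): 0.06·ln(0.5693) = -0.0338
  (a,2): 0.39·ln(0.9985) = -0.0006
  (b,0): 0.03·ln(0.3947) = -0.0279
  (b,1): 0.11·ln(1.7028) = 0.0585
  (b,2): 0.24·ln(1.0025) = 0.0006
Sum = 0.050 nats.

0.050 nats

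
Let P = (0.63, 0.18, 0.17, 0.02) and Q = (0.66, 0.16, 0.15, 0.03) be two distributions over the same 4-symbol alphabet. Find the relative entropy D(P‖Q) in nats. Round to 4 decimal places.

0.0051 nats

D(P‖Q) = Σ p·ln(p/q).
  0.63·ln(0.63/0.66) = -0.02931
  0.18·ln(0.18/0.16) = 0.02120
  0.17·ln(0.17/0.15) = 0.02128
  0.02·ln(0.02/0.03) = -0.00811
D(P‖Q) = 0.0051 nats.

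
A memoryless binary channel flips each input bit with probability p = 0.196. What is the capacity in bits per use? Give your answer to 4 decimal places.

0.2861 bits

Binary symmetric channel: C = 1 − h₂(ε) where h₂ is the binary entropy function.
h₂(0.196) = −0.196·log₂0.196 − 0.804·log₂0.804 = 0.7139.
C = 1 − 0.7139 = 0.2861 bits per channel use.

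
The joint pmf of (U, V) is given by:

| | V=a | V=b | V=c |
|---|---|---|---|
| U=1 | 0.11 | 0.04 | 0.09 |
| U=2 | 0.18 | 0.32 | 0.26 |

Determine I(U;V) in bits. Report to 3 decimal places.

Marginals: p(U) = (0.2400, 0.7600), p(V) = (0.2900, 0.3600, 0.3500).
I(U;V) = H(U) + H(V) − H(U,V).
H(U) = 0.7950, H(V) = 1.5786, H(U,V) = 2.3253.
I(U;V) = 0.7950 + 1.5786 − 2.3253 = 0.048 bits.

0.048 bits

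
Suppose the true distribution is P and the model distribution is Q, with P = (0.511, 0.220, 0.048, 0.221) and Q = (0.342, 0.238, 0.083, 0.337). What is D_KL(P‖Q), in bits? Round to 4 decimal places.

D(P‖Q) = Σ p·log₂(p/q).
  0.511·log₂(0.511/0.342) = 0.29604
  0.220·log₂(0.220/0.238) = -0.02496
  0.048·log₂(0.048/0.083) = -0.03792
  0.221·log₂(0.221/0.337) = -0.13452
D(P‖Q) = 0.0986 bits.

0.0986 bits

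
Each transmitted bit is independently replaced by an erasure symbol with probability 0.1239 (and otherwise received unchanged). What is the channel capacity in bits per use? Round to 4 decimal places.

Binary erasure channel: capacity C = 1 − ε.
C = 1 − 0.1239 = 0.8761 bits per channel use.

0.8761 bits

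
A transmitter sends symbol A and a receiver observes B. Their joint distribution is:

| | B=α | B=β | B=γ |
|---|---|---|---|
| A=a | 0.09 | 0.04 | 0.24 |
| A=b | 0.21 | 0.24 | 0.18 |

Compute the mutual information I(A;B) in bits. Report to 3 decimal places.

0.107 bits

Marginals: p(A) = (0.3700, 0.6300), p(B) = (0.3000, 0.2800, 0.4200).
I(A;B) = H(A) + H(B) − H(A,B).
H(A) = 0.9507, H(B) = 1.5610, H(A,B) = 2.4048.
I(A;B) = 0.9507 + 1.5610 − 2.4048 = 0.107 bits.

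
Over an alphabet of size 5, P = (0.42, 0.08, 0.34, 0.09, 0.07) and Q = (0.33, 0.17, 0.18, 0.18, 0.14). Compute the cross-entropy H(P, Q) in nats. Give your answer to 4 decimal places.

1.4824 nats

H(P,Q) = −Σ p·ln q.
  −0.42·ln(0.33) = 0.46564
  −0.08·ln(0.17) = 0.14176
  −0.34·ln(0.18) = 0.58303
  −0.09·ln(0.18) = 0.15433
  −0.07·ln(0.14) = 0.13763
H(P,Q) = 1.4824 nats.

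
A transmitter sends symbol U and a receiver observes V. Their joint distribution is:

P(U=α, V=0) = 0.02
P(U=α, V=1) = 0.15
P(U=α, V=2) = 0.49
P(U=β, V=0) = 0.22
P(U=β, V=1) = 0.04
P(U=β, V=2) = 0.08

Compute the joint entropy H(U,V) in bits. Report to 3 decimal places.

1.986 bits

H(U,V) = −Σ p(x,y)·log₂ p(x,y) over all 6 cells.
  cell (α,0): −0.02·log₂0.02 = 0.1129
  cell (α,1): −0.15·log₂0.15 = 0.4105
  cell (α,2): −0.49·log₂0.49 = 0.5043
  cell (β,0): −0.22·log₂0.22 = 0.4806
  cell (β,1): −0.04·log₂0.04 = 0.1858
  cell (β,2): −0.08·log₂0.08 = 0.2915
Sum = 1.986 bits.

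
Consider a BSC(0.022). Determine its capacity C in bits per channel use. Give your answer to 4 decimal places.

0.8475 bits

Binary symmetric channel: C = 1 − h₂(ε) where h₂ is the binary entropy function.
h₂(0.022) = −0.022·log₂0.022 − 0.978·log₂0.978 = 0.1525.
C = 1 − 0.1525 = 0.8475 bits per channel use.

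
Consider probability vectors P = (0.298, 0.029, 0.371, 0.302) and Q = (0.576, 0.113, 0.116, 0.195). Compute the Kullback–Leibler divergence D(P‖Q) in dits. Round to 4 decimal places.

0.1423 dits

D(P‖Q) = Σ p·log₁₀(p/q).
  0.298·log₁₀(0.298/0.576) = -0.08529
  0.029·log₁₀(0.029/0.113) = -0.01713
  0.371·log₁₀(0.371/0.116) = 0.18732
  0.302·log₁₀(0.302/0.195) = 0.05737
D(P‖Q) = 0.1423 dits.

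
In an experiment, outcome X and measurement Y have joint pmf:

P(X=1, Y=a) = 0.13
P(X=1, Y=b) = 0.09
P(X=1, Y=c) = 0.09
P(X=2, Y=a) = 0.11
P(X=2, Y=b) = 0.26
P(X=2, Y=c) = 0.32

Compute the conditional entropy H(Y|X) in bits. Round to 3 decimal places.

Marginals: p(X) = (0.3100, 0.6900), p(Y) = (0.2400, 0.3500, 0.4100).
H(Y|X) = Σ p(X) · H(Y|X=·).
  X=1: p=0.3100, H(Y|X=1) = 1.5618
  X=2: p=0.6900, H(Y|X=2) = 1.4670
Weighted sum = 1.496 bits.

1.496 bits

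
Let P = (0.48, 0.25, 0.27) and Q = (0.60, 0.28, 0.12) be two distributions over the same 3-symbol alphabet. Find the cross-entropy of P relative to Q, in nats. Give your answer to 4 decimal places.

1.1359 nats

H(P,Q) = −Σ p·ln q.
  −0.48·ln(0.60) = 0.24520
  −0.25·ln(0.28) = 0.31824
  −0.27·ln(0.12) = 0.57247
H(P,Q) = 1.1359 nats.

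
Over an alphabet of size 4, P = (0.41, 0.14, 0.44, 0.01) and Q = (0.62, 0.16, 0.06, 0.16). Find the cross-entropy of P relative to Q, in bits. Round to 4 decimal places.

2.4653 bits

H(P,Q) = −Σ p·log₂ q.
  −0.41·log₂(0.62) = 0.28276
  −0.14·log₂(0.16) = 0.37014
  −0.44·log₂(0.06) = 1.78591
  −0.01·log₂(0.16) = 0.02644
H(P,Q) = 2.4653 bits.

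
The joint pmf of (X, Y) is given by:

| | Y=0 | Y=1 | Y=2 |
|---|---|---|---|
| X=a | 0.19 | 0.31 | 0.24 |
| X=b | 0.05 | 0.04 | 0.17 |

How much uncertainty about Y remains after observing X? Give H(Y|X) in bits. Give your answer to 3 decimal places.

1.483 bits

Marginals: p(X) = (0.7400, 0.2600), p(Y) = (0.2400, 0.3500, 0.4100).
H(Y|X) = Σ p(X) · H(Y|X=·).
  X=a: p=0.7400, H(Y|X=a) = 1.5563
  X=b: p=0.2600, H(Y|X=b) = 1.2737
Weighted sum = 1.483 bits.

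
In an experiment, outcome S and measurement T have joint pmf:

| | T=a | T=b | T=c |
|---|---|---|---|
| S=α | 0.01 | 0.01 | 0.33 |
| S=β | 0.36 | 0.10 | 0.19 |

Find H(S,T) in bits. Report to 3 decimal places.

H(S,T) = −Σ p(x,y)·log₂ p(x,y) over all 6 cells.
  cell (α,a): −0.01·log₂0.01 = 0.0664
  cell (α,b): −0.01·log₂0.01 = 0.0664
  cell (α,c): −0.33·log₂0.33 = 0.5278
  cell (β,a): −0.36·log₂0.36 = 0.5306
  cell (β,b): −0.10·log₂0.10 = 0.3322
  cell (β,c): −0.19·log₂0.19 = 0.4552
Sum = 1.979 bits.

1.979 bits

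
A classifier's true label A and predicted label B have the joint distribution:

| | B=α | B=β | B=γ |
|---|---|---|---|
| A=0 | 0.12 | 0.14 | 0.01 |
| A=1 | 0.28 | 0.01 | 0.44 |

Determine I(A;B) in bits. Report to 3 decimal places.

Marginals: p(A) = (0.2700, 0.7300), p(B) = (0.4000, 0.1500, 0.4500).
I(A;B) = H(A) + H(B) − H(A,B).
H(A) = 0.8415, H(B) = 1.4577, H(A,B) = 1.9324.
I(A;B) = 0.8415 + 1.4577 − 1.9324 = 0.367 bits.

0.367 bits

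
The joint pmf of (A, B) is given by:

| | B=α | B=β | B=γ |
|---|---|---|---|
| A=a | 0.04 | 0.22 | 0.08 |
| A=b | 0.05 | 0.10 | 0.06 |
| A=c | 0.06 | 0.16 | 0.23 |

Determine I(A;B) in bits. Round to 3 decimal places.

0.066 bits

Marginals: p(A) = (0.3400, 0.2100, 0.4500), p(B) = (0.1500, 0.4800, 0.3700).
I(A;B) = H(A) + H(B) − H(A,B).
H(A) = 1.5204, H(B) = 1.4495, H(A,B) = 2.9039.
I(A;B) = 1.5204 + 1.4495 − 2.9039 = 0.066 bits.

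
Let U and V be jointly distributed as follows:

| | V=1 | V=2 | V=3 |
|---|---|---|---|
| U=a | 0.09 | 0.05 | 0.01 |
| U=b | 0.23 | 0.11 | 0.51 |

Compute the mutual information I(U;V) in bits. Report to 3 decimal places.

Marginals: p(U) = (0.1500, 0.8500), p(V) = (0.3200, 0.1600, 0.5200).
I(U;V) = Σ p(x,y)·log₂[p(x,y)/(p(x)p(y))].
  (a,1): 0.09·log₂(1.8750) = 0.0816
  (a,2): 0.05·log₂(2.0833) = 0.0529
  (a,3): 0.01·log₂(0.1282) = -0.0296
  (b,1): 0.23·log₂(0.8456) = -0.0557
  (b,2): 0.11·log₂(0.8088) = -0.0337
  (b,3): 0.51·log₂(1.1538) = 0.1053
Sum = 0.121 bits.

0.121 bits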